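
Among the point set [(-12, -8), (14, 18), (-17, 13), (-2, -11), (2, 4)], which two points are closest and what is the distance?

Computing all pairwise distances among 5 points:

d((-12, -8), (14, 18)) = 36.7696
d((-12, -8), (-17, 13)) = 21.587
d((-12, -8), (-2, -11)) = 10.4403 <-- minimum
d((-12, -8), (2, 4)) = 18.4391
d((14, 18), (-17, 13)) = 31.4006
d((14, 18), (-2, -11)) = 33.121
d((14, 18), (2, 4)) = 18.4391
d((-17, 13), (-2, -11)) = 28.3019
d((-17, 13), (2, 4)) = 21.0238
d((-2, -11), (2, 4)) = 15.5242

Closest pair: (-12, -8) and (-2, -11) with distance 10.4403

The closest pair is (-12, -8) and (-2, -11) with Euclidean distance 10.4403. For 5 points, brute-force pairwise comparison is shown above. For large n, the divide-and-conquer algorithm (sort by x, recurse on halves, check the dividing strip) achieves O(n log n).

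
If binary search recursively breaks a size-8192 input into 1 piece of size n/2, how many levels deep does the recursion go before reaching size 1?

For divide and conquer with division factor 2:

Problem sizes at each level:
Level 0: 8192
Level 1: 4096
Level 2: 2048
Level 3: 1024
Level 4: 512
Level 5: 256
Level 6: 128
Level 7: 64
Level 8: 32
Level 9: 16
Level 10: 8
Level 11: 4
Level 12: 2
Level 13: 1

The root is level 0 and the size-1 base case is level 13 (the tree spans levels 0 through 13, i.e. 14 levels counting the root), so the depth is the number of divisions: log_2(8192) = 13

The recursion tree depth is log_2(8192) = 13. At each level, the problem size is divided by 2, so it takes 13 divisions to reduce to a base case of size 1. The algorithm makes 1 recursive call at each level.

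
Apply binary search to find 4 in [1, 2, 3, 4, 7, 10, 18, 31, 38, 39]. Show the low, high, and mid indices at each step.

Binary search for 4 in [1, 2, 3, 4, 7, 10, 18, 31, 38, 39]:

lo=0, hi=9, mid=4, arr[mid]=7 -> 7 > 4, search left half
lo=0, hi=3, mid=1, arr[mid]=2 -> 2 < 4, search right half
lo=2, hi=3, mid=2, arr[mid]=3 -> 3 < 4, search right half
lo=3, hi=3, mid=3, arr[mid]=4 -> Found target at index 3!

Binary search finds 4 at index 3 after 4 comparisons. The search repeatedly halves the search space by comparing with the middle element.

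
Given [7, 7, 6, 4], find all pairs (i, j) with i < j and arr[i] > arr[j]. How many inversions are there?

Finding inversions in [7, 7, 6, 4]:

(0, 2): arr[0]=7 > arr[2]=6
(0, 3): arr[0]=7 > arr[3]=4
(1, 2): arr[1]=7 > arr[2]=6
(1, 3): arr[1]=7 > arr[3]=4
(2, 3): arr[2]=6 > arr[3]=4

Total inversions: 5

The array has 5 inversion(s): (0,2), (0,3), (1,2), (1,3), (2,3). Each pair (i,j) satisfies i < j and arr[i] > arr[j].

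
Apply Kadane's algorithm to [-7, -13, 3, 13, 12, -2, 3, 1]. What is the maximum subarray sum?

Using Kadane's algorithm on [-7, -13, 3, 13, 12, -2, 3, 1]:

Scanning through the array:
Position 1 (value -13): max_ending_here = -13, max_so_far = -7
Position 2 (value 3): max_ending_here = 3, max_so_far = 3
Position 3 (value 13): max_ending_here = 16, max_so_far = 16
Position 4 (value 12): max_ending_here = 28, max_so_far = 28
Position 5 (value -2): max_ending_here = 26, max_so_far = 28
Position 6 (value 3): max_ending_here = 29, max_so_far = 29
Position 7 (value 1): max_ending_here = 30, max_so_far = 30

Maximum subarray: [3, 13, 12, -2, 3, 1]
Maximum sum: 30

The maximum subarray is [3, 13, 12, -2, 3, 1] with sum 30. This subarray runs from index 2 to index 7.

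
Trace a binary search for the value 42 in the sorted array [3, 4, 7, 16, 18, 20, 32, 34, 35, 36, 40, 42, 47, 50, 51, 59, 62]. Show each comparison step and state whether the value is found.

Binary search for 42 in [3, 4, 7, 16, 18, 20, 32, 34, 35, 36, 40, 42, 47, 50, 51, 59, 62]:

lo=0, hi=16, mid=8, arr[mid]=35 -> 35 < 42, search right half
lo=9, hi=16, mid=12, arr[mid]=47 -> 47 > 42, search left half
lo=9, hi=11, mid=10, arr[mid]=40 -> 40 < 42, search right half
lo=11, hi=11, mid=11, arr[mid]=42 -> Found target at index 11!

Binary search finds 42 at index 11 after 4 comparisons. The search repeatedly halves the search space by comparing with the middle element.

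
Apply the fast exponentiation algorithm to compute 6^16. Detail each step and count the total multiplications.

Computing 6^16 by squaring (build up from 6^1; each line after the first costs one multiplication):

6^1 = 6
6^2 = (6^1)^2 = 6^2 = 36
6^4 = (6^2)^2 = 36^2 = 1296
6^8 = (6^4)^2 = 1296^2 = 1679616
6^16 = (6^8)^2 = 1679616^2 = 2821109907456

Result: 2821109907456
Multiplications needed: 4 (4 lines after 6^1)

6^16 = 2821109907456. Using exponentiation by squaring, this requires 4 multiplications. The key idea: if the exponent is even, square the half-power; if odd, multiply by the base once.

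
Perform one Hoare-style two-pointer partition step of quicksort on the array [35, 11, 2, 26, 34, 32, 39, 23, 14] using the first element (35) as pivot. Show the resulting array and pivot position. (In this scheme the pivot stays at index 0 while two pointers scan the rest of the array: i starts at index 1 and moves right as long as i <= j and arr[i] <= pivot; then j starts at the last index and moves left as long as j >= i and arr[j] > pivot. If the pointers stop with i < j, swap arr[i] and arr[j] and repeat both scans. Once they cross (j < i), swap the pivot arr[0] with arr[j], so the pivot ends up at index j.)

Hoare-style two-pointer partition with pivot = 35:

Initial array: [35, 11, 2, 26, 34, 32, 39, 23, 14]

Pointers start at i = 1, j = 8.
i stops at index 6 (arr[6]=39 > 35), j stops at index 8 (arr[8]=14 <= 35): swap arr[6] and arr[8], array becomes [35, 11, 2, 26, 34, 32, 14, 23, 39]
i ends at 8, j ends at 7: the pointers have crossed (j < i), so scanning stops.

Swap pivot arr[0] with arr[7] to place pivot at position 7: [23, 11, 2, 26, 34, 32, 14, 35, 39]
Pivot position: 7

After partitioning with pivot 35, the array becomes [23, 11, 2, 26, 34, 32, 14, 35, 39]. The pivot is placed at index 7. All elements to the left of the pivot are <= 35, and all elements to the right are > 35.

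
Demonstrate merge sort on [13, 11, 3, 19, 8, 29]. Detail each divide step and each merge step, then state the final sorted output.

Merge sort trace:

Split: [13, 11, 3, 19, 8, 29] -> [13, 11, 3] and [19, 8, 29]
  Split: [13, 11, 3] -> [13] and [11, 3]
    Split: [11, 3] -> [11] and [3]
    Merge: [11] + [3] -> [3, 11]
  Merge: [13] + [3, 11] -> [3, 11, 13]
  Split: [19, 8, 29] -> [19] and [8, 29]
    Split: [8, 29] -> [8] and [29]
    Merge: [8] + [29] -> [8, 29]
  Merge: [19] + [8, 29] -> [8, 19, 29]
Merge: [3, 11, 13] + [8, 19, 29] -> [3, 8, 11, 13, 19, 29]

Final sorted array: [3, 8, 11, 13, 19, 29]

The merge sort proceeds by recursively splitting the array and merging sorted halves.
After all merges, the sorted array is [3, 8, 11, 13, 19, 29].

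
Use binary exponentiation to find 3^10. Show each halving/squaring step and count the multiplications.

Computing 3^10 by squaring (build up from 3^1; each line after the first costs one multiplication):

3^1 = 3
3^2 = (3^1)^2 = 3^2 = 9
3^4 = (3^2)^2 = 9^2 = 81
3^5 = 3 * 3^4 = 3 * 81 = 243
3^10 = (3^5)^2 = 243^2 = 59049

Result: 59049
Multiplications needed: 4 (4 lines after 3^1)

3^10 = 59049. Using exponentiation by squaring, this requires 4 multiplications. The key idea: if the exponent is even, square the half-power; if odd, multiply by the base once.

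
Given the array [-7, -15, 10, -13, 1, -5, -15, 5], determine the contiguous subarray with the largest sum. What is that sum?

Using Kadane's algorithm on [-7, -15, 10, -13, 1, -5, -15, 5]:

Scanning through the array:
Position 1 (value -15): max_ending_here = -15, max_so_far = -7
Position 2 (value 10): max_ending_here = 10, max_so_far = 10
Position 3 (value -13): max_ending_here = -3, max_so_far = 10
Position 4 (value 1): max_ending_here = 1, max_so_far = 10
Position 5 (value -5): max_ending_here = -4, max_so_far = 10
Position 6 (value -15): max_ending_here = -15, max_so_far = 10
Position 7 (value 5): max_ending_here = 5, max_so_far = 10

Maximum subarray: [10]
Maximum sum: 10

The maximum subarray is [10] with sum 10. This subarray runs from index 2 to index 2.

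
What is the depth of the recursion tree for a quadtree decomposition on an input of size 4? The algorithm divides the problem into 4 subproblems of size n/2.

For divide and conquer with division factor 2:

Problem sizes at each level:
Level 0: 4
Level 1: 2
Level 2: 1

The root is level 0 and the size-1 base case is level 2 (the tree spans levels 0 through 2, i.e. 3 levels counting the root), so the depth is the number of divisions: log_2(4) = 2

The recursion tree depth is log_2(4) = 2. At each level, the problem size is divided by 2, so it takes 2 divisions to reduce to a base case of size 1. The algorithm makes 4 recursive calls at each level.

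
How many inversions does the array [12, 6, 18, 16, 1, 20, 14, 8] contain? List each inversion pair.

Finding inversions in [12, 6, 18, 16, 1, 20, 14, 8]:

(0, 1): arr[0]=12 > arr[1]=6
(0, 4): arr[0]=12 > arr[4]=1
(0, 7): arr[0]=12 > arr[7]=8
(1, 4): arr[1]=6 > arr[4]=1
(2, 3): arr[2]=18 > arr[3]=16
(2, 4): arr[2]=18 > arr[4]=1
(2, 6): arr[2]=18 > arr[6]=14
(2, 7): arr[2]=18 > arr[7]=8
(3, 4): arr[3]=16 > arr[4]=1
(3, 6): arr[3]=16 > arr[6]=14
(3, 7): arr[3]=16 > arr[7]=8
(5, 6): arr[5]=20 > arr[6]=14
(5, 7): arr[5]=20 > arr[7]=8
(6, 7): arr[6]=14 > arr[7]=8

Total inversions: 14

The array has 14 inversion(s): (0,1), (0,4), (0,7), (1,4), (2,3), (2,4), (2,6), (2,7), (3,4), (3,6), (3,7), (5,6), (5,7), (6,7). Each pair (i,j) satisfies i < j and arr[i] > arr[j].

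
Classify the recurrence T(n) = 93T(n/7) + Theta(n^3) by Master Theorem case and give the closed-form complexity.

Master Theorem for T(n) = 93T(n/7) + O(n^3):

a = 93, b = 7, c = 3
log_b(a) = log_7(93) = 2.3293

Case 3: c = 3 > log_7(93) = 2.3293
T(n) = O(n^3) = O(n^3)

For T(n) = 93T(n/7) + O(n^3): log_7(93) = 2.3293. This is Case 3 of the Master Theorem (c > log_b(a), work dominated by root), giving O(n^3).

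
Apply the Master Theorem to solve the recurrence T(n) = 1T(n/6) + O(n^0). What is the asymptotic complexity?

Master Theorem for T(n) = 1T(n/6) + O(n^0):

a = 1, b = 6, c = 0
log_b(a) = log_6(1) = 0.0000

Case 2: c = 0 = log_6(1) = 0.0000
T(n) = O(n^0 log n) = O(log n)

For T(n) = 1T(n/6) + O(n^0): log_6(1) = 0.0000. This is Case 2 of the Master Theorem (c = log_b(a), equal work at all levels), giving O(log n).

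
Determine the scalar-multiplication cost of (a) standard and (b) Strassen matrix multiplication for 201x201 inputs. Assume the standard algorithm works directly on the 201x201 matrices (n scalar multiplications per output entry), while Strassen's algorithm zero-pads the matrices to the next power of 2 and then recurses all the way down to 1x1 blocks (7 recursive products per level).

Matrix multiplication for 201x201 matrices:

Strassen's algorithm requires power-of-2 dimensions. Pad 201x201 to 256x256 (next power of 2).

Standard algorithm: 201^3 = 8120601 multiplications
Strassen's algorithm: 7^(log2(256)) = 7^8 = 5764801 multiplications
Savings: 8120601 - 5764801 = 2355800 multiplications

Standard: 8120601 multiplications (201^3). Strassen: 5764801 multiplications (7^8, after padding to 256x256). Strassen reduces 8 recursive multiplications to 7 at each level.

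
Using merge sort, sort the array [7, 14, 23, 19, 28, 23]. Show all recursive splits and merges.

Merge sort trace:

Split: [7, 14, 23, 19, 28, 23] -> [7, 14, 23] and [19, 28, 23]
  Split: [7, 14, 23] -> [7] and [14, 23]
    Split: [14, 23] -> [14] and [23]
    Merge: [14] + [23] -> [14, 23]
  Merge: [7] + [14, 23] -> [7, 14, 23]
  Split: [19, 28, 23] -> [19] and [28, 23]
    Split: [28, 23] -> [28] and [23]
    Merge: [28] + [23] -> [23, 28]
  Merge: [19] + [23, 28] -> [19, 23, 28]
Merge: [7, 14, 23] + [19, 23, 28] -> [7, 14, 19, 23, 23, 28]

Final sorted array: [7, 14, 19, 23, 23, 28]

The merge sort proceeds by recursively splitting the array and merging sorted halves.
After all merges, the sorted array is [7, 14, 19, 23, 23, 28].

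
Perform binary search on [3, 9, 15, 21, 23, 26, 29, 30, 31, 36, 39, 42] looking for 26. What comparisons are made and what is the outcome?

Binary search for 26 in [3, 9, 15, 21, 23, 26, 29, 30, 31, 36, 39, 42]:

lo=0, hi=11, mid=5, arr[mid]=26 -> Found target at index 5!

Binary search finds 26 at index 5 after 1 comparisons. The search repeatedly halves the search space by comparing with the middle element.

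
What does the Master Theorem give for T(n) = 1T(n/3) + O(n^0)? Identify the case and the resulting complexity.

Master Theorem for T(n) = 1T(n/3) + O(n^0):

a = 1, b = 3, c = 0
log_b(a) = log_3(1) = 0.0000

Case 2: c = 0 = log_3(1) = 0.0000
T(n) = O(n^0 log n) = O(log n)

For T(n) = 1T(n/3) + O(n^0): log_3(1) = 0.0000. This is Case 2 of the Master Theorem (c = log_b(a), equal work at all levels), giving O(log n).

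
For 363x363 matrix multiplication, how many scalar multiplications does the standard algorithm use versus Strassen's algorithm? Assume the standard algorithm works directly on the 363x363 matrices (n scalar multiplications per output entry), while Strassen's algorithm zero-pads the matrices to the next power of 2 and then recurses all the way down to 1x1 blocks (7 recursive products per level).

Matrix multiplication for 363x363 matrices:

Strassen's algorithm requires power-of-2 dimensions. Pad 363x363 to 512x512 (next power of 2).

Standard algorithm: 363^3 = 47832147 multiplications
Strassen's algorithm: 7^(log2(512)) = 7^9 = 40353607 multiplications
Savings: 47832147 - 40353607 = 7478540 multiplications

Standard: 47832147 multiplications (363^3). Strassen: 40353607 multiplications (7^9, after padding to 512x512). Strassen reduces 8 recursive multiplications to 7 at each level.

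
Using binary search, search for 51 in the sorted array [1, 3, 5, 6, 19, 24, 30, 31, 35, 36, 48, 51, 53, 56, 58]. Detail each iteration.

Binary search for 51 in [1, 3, 5, 6, 19, 24, 30, 31, 35, 36, 48, 51, 53, 56, 58]:

lo=0, hi=14, mid=7, arr[mid]=31 -> 31 < 51, search right half
lo=8, hi=14, mid=11, arr[mid]=51 -> Found target at index 11!

Binary search finds 51 at index 11 after 2 comparisons. The search repeatedly halves the search space by comparing with the middle element.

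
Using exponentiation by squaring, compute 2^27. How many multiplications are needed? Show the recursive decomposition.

Computing 2^27 by squaring (build up from 2^1; each line after the first costs one multiplication):

2^1 = 2
2^2 = (2^1)^2 = 2^2 = 4
2^3 = 2 * 2^2 = 2 * 4 = 8
2^6 = (2^3)^2 = 8^2 = 64
2^12 = (2^6)^2 = 64^2 = 4096
2^13 = 2 * 2^12 = 2 * 4096 = 8192
2^26 = (2^13)^2 = 8192^2 = 67108864
2^27 = 2 * 2^26 = 2 * 67108864 = 134217728

Result: 134217728
Multiplications needed: 7 (7 lines after 2^1)

2^27 = 134217728. Using exponentiation by squaring, this requires 7 multiplications. The key idea: if the exponent is even, square the half-power; if odd, multiply by the base once.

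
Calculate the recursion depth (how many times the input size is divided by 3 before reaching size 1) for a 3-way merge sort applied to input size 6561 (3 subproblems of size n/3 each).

For divide and conquer with division factor 3:

Problem sizes at each level:
Level 0: 6561
Level 1: 2187
Level 2: 729
Level 3: 243
Level 4: 81
Level 5: 27
Level 6: 9
Level 7: 3
Level 8: 1

The root is level 0 and the size-1 base case is level 8 (the tree spans levels 0 through 8, i.e. 9 levels counting the root), so the depth is the number of divisions: log_3(6561) = 8

The recursion tree depth is log_3(6561) = 8. At each level, the problem size is divided by 3, so it takes 8 divisions to reduce to a base case of size 1. The algorithm makes 3 recursive calls at each level.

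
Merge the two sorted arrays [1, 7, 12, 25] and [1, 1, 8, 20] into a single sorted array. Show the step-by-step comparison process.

Merging process:

Compare 1 vs 1: take 1 from left. Merged: [1]
Compare 7 vs 1: take 1 from right. Merged: [1, 1]
Compare 7 vs 1: take 1 from right. Merged: [1, 1, 1]
Compare 7 vs 8: take 7 from left. Merged: [1, 1, 1, 7]
Compare 12 vs 8: take 8 from right. Merged: [1, 1, 1, 7, 8]
Compare 12 vs 20: take 12 from left. Merged: [1, 1, 1, 7, 8, 12]
Compare 25 vs 20: take 20 from right. Merged: [1, 1, 1, 7, 8, 12, 20]
Append remaining from left: [25]. Merged: [1, 1, 1, 7, 8, 12, 20, 25]

Final merged array: [1, 1, 1, 7, 8, 12, 20, 25]
Total comparisons: 7

The merged array is [1, 1, 1, 7, 8, 12, 20, 25], requiring 7 comparisons. The merge step runs in O(n) time where n is the total number of elements.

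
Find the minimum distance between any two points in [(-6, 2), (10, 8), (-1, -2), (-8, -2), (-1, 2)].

Computing all pairwise distances among 5 points:

d((-6, 2), (10, 8)) = 17.088
d((-6, 2), (-1, -2)) = 6.4031
d((-6, 2), (-8, -2)) = 4.4721
d((-6, 2), (-1, 2)) = 5.0
d((10, 8), (-1, -2)) = 14.8661
d((10, 8), (-8, -2)) = 20.5913
d((10, 8), (-1, 2)) = 12.53
d((-1, -2), (-8, -2)) = 7.0
d((-1, -2), (-1, 2)) = 4.0 <-- minimum
d((-8, -2), (-1, 2)) = 8.0623

Closest pair: (-1, -2) and (-1, 2) with distance 4.0

The closest pair is (-1, -2) and (-1, 2) with Euclidean distance 4.0. For 5 points, brute-force pairwise comparison is shown above. For large n, the divide-and-conquer algorithm (sort by x, recurse on halves, check the dividing strip) achieves O(n log n).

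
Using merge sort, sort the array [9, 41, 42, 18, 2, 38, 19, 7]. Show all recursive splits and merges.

Merge sort trace:

Split: [9, 41, 42, 18, 2, 38, 19, 7] -> [9, 41, 42, 18] and [2, 38, 19, 7]
  Split: [9, 41, 42, 18] -> [9, 41] and [42, 18]
    Split: [9, 41] -> [9] and [41]
    Merge: [9] + [41] -> [9, 41]
    Split: [42, 18] -> [42] and [18]
    Merge: [42] + [18] -> [18, 42]
  Merge: [9, 41] + [18, 42] -> [9, 18, 41, 42]
  Split: [2, 38, 19, 7] -> [2, 38] and [19, 7]
    Split: [2, 38] -> [2] and [38]
    Merge: [2] + [38] -> [2, 38]
    Split: [19, 7] -> [19] and [7]
    Merge: [19] + [7] -> [7, 19]
  Merge: [2, 38] + [7, 19] -> [2, 7, 19, 38]
Merge: [9, 18, 41, 42] + [2, 7, 19, 38] -> [2, 7, 9, 18, 19, 38, 41, 42]

Final sorted array: [2, 7, 9, 18, 19, 38, 41, 42]

The merge sort proceeds by recursively splitting the array and merging sorted halves.
After all merges, the sorted array is [2, 7, 9, 18, 19, 38, 41, 42].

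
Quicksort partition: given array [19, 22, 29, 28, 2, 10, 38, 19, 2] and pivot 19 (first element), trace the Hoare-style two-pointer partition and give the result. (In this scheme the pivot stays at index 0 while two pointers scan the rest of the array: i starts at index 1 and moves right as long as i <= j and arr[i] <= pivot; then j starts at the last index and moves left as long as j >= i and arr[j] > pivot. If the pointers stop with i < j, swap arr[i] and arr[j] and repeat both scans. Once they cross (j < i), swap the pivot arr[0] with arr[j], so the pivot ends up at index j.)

Hoare-style two-pointer partition with pivot = 19:

Initial array: [19, 22, 29, 28, 2, 10, 38, 19, 2]

Pointers start at i = 1, j = 8.
i stops at index 1 (arr[1]=22 > 19), j stops at index 8 (arr[8]=2 <= 19): swap arr[1] and arr[8], array becomes [19, 2, 29, 28, 2, 10, 38, 19, 22]
i stops at index 2 (arr[2]=29 > 19), j stops at index 7 (arr[7]=19 <= 19): swap arr[2] and arr[7], array becomes [19, 2, 19, 28, 2, 10, 38, 29, 22]
i stops at index 3 (arr[3]=28 > 19), j stops at index 5 (arr[5]=10 <= 19): swap arr[3] and arr[5], array becomes [19, 2, 19, 10, 2, 28, 38, 29, 22]
i ends at 5, j ends at 4: the pointers have crossed (j < i), so scanning stops.

Swap pivot arr[0] with arr[4] to place pivot at position 4: [2, 2, 19, 10, 19, 28, 38, 29, 22]
Pivot position: 4

After partitioning with pivot 19, the array becomes [2, 2, 19, 10, 19, 28, 38, 29, 22]. The pivot is placed at index 4. All elements to the left of the pivot are <= 19, and all elements to the right are > 19.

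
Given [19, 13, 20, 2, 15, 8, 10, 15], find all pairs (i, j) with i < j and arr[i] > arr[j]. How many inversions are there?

Finding inversions in [19, 13, 20, 2, 15, 8, 10, 15]:

(0, 1): arr[0]=19 > arr[1]=13
(0, 3): arr[0]=19 > arr[3]=2
(0, 4): arr[0]=19 > arr[4]=15
(0, 5): arr[0]=19 > arr[5]=8
(0, 6): arr[0]=19 > arr[6]=10
(0, 7): arr[0]=19 > arr[7]=15
(1, 3): arr[1]=13 > arr[3]=2
(1, 5): arr[1]=13 > arr[5]=8
(1, 6): arr[1]=13 > arr[6]=10
(2, 3): arr[2]=20 > arr[3]=2
(2, 4): arr[2]=20 > arr[4]=15
(2, 5): arr[2]=20 > arr[5]=8
(2, 6): arr[2]=20 > arr[6]=10
(2, 7): arr[2]=20 > arr[7]=15
(4, 5): arr[4]=15 > arr[5]=8
(4, 6): arr[4]=15 > arr[6]=10

Total inversions: 16

The array has 16 inversion(s): (0,1), (0,3), (0,4), (0,5), (0,6), (0,7), (1,3), (1,5), (1,6), (2,3), (2,4), (2,5), (2,6), (2,7), (4,5), (4,6). Each pair (i,j) satisfies i < j and arr[i] > arr[j].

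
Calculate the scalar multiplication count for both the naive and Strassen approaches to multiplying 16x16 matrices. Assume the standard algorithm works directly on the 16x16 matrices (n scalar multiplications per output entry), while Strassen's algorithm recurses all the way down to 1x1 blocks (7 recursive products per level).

Matrix multiplication for 16x16 matrices:

Standard algorithm: 16^3 = 4096 multiplications
Strassen's algorithm: 7^(log2(16)) = 7^4 = 2401 multiplications
Savings: 4096 - 2401 = 1695 multiplications

Standard: 4096 multiplications (16^3). Strassen: 2401 multiplications (7^4). Strassen reduces 8 recursive multiplications to 7 at each level.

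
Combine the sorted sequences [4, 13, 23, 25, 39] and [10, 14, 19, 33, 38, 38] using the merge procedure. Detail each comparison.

Merging process:

Compare 4 vs 10: take 4 from left. Merged: [4]
Compare 13 vs 10: take 10 from right. Merged: [4, 10]
Compare 13 vs 14: take 13 from left. Merged: [4, 10, 13]
Compare 23 vs 14: take 14 from right. Merged: [4, 10, 13, 14]
Compare 23 vs 19: take 19 from right. Merged: [4, 10, 13, 14, 19]
Compare 23 vs 33: take 23 from left. Merged: [4, 10, 13, 14, 19, 23]
Compare 25 vs 33: take 25 from left. Merged: [4, 10, 13, 14, 19, 23, 25]
Compare 39 vs 33: take 33 from right. Merged: [4, 10, 13, 14, 19, 23, 25, 33]
Compare 39 vs 38: take 38 from right. Merged: [4, 10, 13, 14, 19, 23, 25, 33, 38]
Compare 39 vs 38: take 38 from right. Merged: [4, 10, 13, 14, 19, 23, 25, 33, 38, 38]
Append remaining from left: [39]. Merged: [4, 10, 13, 14, 19, 23, 25, 33, 38, 38, 39]

Final merged array: [4, 10, 13, 14, 19, 23, 25, 33, 38, 38, 39]
Total comparisons: 10

The merged array is [4, 10, 13, 14, 19, 23, 25, 33, 38, 38, 39], requiring 10 comparisons. The merge step runs in O(n) time where n is the total number of elements.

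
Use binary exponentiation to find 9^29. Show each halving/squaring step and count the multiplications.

Computing 9^29 by squaring (build up from 9^1; each line after the first costs one multiplication):

9^1 = 9
9^2 = (9^1)^2 = 9^2 = 81
9^3 = 9 * 9^2 = 9 * 81 = 729
9^6 = (9^3)^2 = 729^2 = 531441
9^7 = 9 * 9^6 = 9 * 531441 = 4782969
9^14 = (9^7)^2 = 4782969^2 = 22876792454961
9^28 = (9^14)^2 = 22876792454961^2 = 523347633027360537213511521
9^29 = 9 * 9^28 = 9 * 523347633027360537213511521 = 4710128697246244834921603689

Result: 4710128697246244834921603689
Multiplications needed: 7 (7 lines after 9^1)

9^29 = 4710128697246244834921603689. Using exponentiation by squaring, this requires 7 multiplications. The key idea: if the exponent is even, square the half-power; if odd, multiply by the base once.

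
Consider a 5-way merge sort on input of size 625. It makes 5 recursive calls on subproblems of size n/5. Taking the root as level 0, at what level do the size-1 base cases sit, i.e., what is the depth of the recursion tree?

For divide and conquer with division factor 5:

Problem sizes at each level:
Level 0: 625
Level 1: 125
Level 2: 25
Level 3: 5
Level 4: 1

The root is level 0 and the size-1 base case is level 4 (the tree spans levels 0 through 4, i.e. 5 levels counting the root), so the depth is the number of divisions: log_5(625) = 4

The recursion tree depth is log_5(625) = 4. At each level, the problem size is divided by 5, so it takes 4 divisions to reduce to a base case of size 1. The algorithm makes 5 recursive calls at each level.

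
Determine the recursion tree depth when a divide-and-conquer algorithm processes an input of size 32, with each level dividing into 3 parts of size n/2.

For divide and conquer with division factor 2:

Problem sizes at each level:
Level 0: 32
Level 1: 16
Level 2: 8
Level 3: 4
Level 4: 2
Level 5: 1

The root is level 0 and the size-1 base case is level 5 (the tree spans levels 0 through 5, i.e. 6 levels counting the root), so the depth is the number of divisions: log_2(32) = 5

The recursion tree depth is log_2(32) = 5. At each level, the problem size is divided by 2, so it takes 5 divisions to reduce to a base case of size 1. The algorithm makes 3 recursive calls at each level.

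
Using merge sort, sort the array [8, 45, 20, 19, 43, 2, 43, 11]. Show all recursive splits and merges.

Merge sort trace:

Split: [8, 45, 20, 19, 43, 2, 43, 11] -> [8, 45, 20, 19] and [43, 2, 43, 11]
  Split: [8, 45, 20, 19] -> [8, 45] and [20, 19]
    Split: [8, 45] -> [8] and [45]
    Merge: [8] + [45] -> [8, 45]
    Split: [20, 19] -> [20] and [19]
    Merge: [20] + [19] -> [19, 20]
  Merge: [8, 45] + [19, 20] -> [8, 19, 20, 45]
  Split: [43, 2, 43, 11] -> [43, 2] and [43, 11]
    Split: [43, 2] -> [43] and [2]
    Merge: [43] + [2] -> [2, 43]
    Split: [43, 11] -> [43] and [11]
    Merge: [43] + [11] -> [11, 43]
  Merge: [2, 43] + [11, 43] -> [2, 11, 43, 43]
Merge: [8, 19, 20, 45] + [2, 11, 43, 43] -> [2, 8, 11, 19, 20, 43, 43, 45]

Final sorted array: [2, 8, 11, 19, 20, 43, 43, 45]

The merge sort proceeds by recursively splitting the array and merging sorted halves.
After all merges, the sorted array is [2, 8, 11, 19, 20, 43, 43, 45].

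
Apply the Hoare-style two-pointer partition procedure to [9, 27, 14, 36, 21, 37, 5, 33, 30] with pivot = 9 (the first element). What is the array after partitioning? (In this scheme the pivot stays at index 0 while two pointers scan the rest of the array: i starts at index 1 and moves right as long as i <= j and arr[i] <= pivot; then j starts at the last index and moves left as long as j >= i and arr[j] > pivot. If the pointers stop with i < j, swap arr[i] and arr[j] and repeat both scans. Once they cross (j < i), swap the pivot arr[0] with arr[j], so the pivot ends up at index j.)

Hoare-style two-pointer partition with pivot = 9:

Initial array: [9, 27, 14, 36, 21, 37, 5, 33, 30]

Pointers start at i = 1, j = 8.
i stops at index 1 (arr[1]=27 > 9), j stops at index 6 (arr[6]=5 <= 9): swap arr[1] and arr[6], array becomes [9, 5, 14, 36, 21, 37, 27, 33, 30]
i ends at 2, j ends at 1: the pointers have crossed (j < i), so scanning stops.

Swap pivot arr[0] with arr[1] to place pivot at position 1: [5, 9, 14, 36, 21, 37, 27, 33, 30]
Pivot position: 1

After partitioning with pivot 9, the array becomes [5, 9, 14, 36, 21, 37, 27, 33, 30]. The pivot is placed at index 1. All elements to the left of the pivot are <= 9, and all elements to the right are > 9.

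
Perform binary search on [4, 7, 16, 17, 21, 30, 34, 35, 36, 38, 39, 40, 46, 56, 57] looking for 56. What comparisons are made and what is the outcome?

Binary search for 56 in [4, 7, 16, 17, 21, 30, 34, 35, 36, 38, 39, 40, 46, 56, 57]:

lo=0, hi=14, mid=7, arr[mid]=35 -> 35 < 56, search right half
lo=8, hi=14, mid=11, arr[mid]=40 -> 40 < 56, search right half
lo=12, hi=14, mid=13, arr[mid]=56 -> Found target at index 13!

Binary search finds 56 at index 13 after 3 comparisons. The search repeatedly halves the search space by comparing with the middle element.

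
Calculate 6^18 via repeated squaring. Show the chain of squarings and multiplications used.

Computing 6^18 by squaring (build up from 6^1; each line after the first costs one multiplication):

6^1 = 6
6^2 = (6^1)^2 = 6^2 = 36
6^4 = (6^2)^2 = 36^2 = 1296
6^8 = (6^4)^2 = 1296^2 = 1679616
6^9 = 6 * 6^8 = 6 * 1679616 = 10077696
6^18 = (6^9)^2 = 10077696^2 = 101559956668416

Result: 101559956668416
Multiplications needed: 5 (5 lines after 6^1)

6^18 = 101559956668416. Using exponentiation by squaring, this requires 5 multiplications. The key idea: if the exponent is even, square the half-power; if odd, multiply by the base once.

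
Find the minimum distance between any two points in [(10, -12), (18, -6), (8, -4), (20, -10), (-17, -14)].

Computing all pairwise distances among 5 points:

d((10, -12), (18, -6)) = 10.0
d((10, -12), (8, -4)) = 8.2462
d((10, -12), (20, -10)) = 10.198
d((10, -12), (-17, -14)) = 27.074
d((18, -6), (8, -4)) = 10.198
d((18, -6), (20, -10)) = 4.4721 <-- minimum
d((18, -6), (-17, -14)) = 35.9026
d((8, -4), (20, -10)) = 13.4164
d((8, -4), (-17, -14)) = 26.9258
d((20, -10), (-17, -14)) = 37.2156

Closest pair: (18, -6) and (20, -10) with distance 4.4721

The closest pair is (18, -6) and (20, -10) with Euclidean distance 4.4721. For 5 points, brute-force pairwise comparison is shown above. For large n, the divide-and-conquer algorithm (sort by x, recurse on halves, check the dividing strip) achieves O(n log n).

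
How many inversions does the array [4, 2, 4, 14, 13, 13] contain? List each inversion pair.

Finding inversions in [4, 2, 4, 14, 13, 13]:

(0, 1): arr[0]=4 > arr[1]=2
(3, 4): arr[3]=14 > arr[4]=13
(3, 5): arr[3]=14 > arr[5]=13

Total inversions: 3

The array has 3 inversion(s): (0,1), (3,4), (3,5). Each pair (i,j) satisfies i < j and arr[i] > arr[j].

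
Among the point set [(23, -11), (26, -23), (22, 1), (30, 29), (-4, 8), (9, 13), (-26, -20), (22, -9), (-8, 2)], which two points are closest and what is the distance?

Computing all pairwise distances among 9 points:

d((23, -11), (26, -23)) = 12.3693
d((23, -11), (22, 1)) = 12.0416
d((23, -11), (30, 29)) = 40.6079
d((23, -11), (-4, 8)) = 33.0151
d((23, -11), (9, 13)) = 27.7849
d((23, -11), (-26, -20)) = 49.8197
d((23, -11), (22, -9)) = 2.2361 <-- minimum
d((23, -11), (-8, 2)) = 33.6155
d((26, -23), (22, 1)) = 24.3311
d((26, -23), (30, 29)) = 52.1536
d((26, -23), (-4, 8)) = 43.1393
d((26, -23), (9, 13)) = 39.8121
d((26, -23), (-26, -20)) = 52.0865
d((26, -23), (22, -9)) = 14.5602
d((26, -23), (-8, 2)) = 42.2019
d((22, 1), (30, 29)) = 29.1204
d((22, 1), (-4, 8)) = 26.9258
d((22, 1), (9, 13)) = 17.6918
d((22, 1), (-26, -20)) = 52.3927
d((22, 1), (22, -9)) = 10.0
d((22, 1), (-8, 2)) = 30.0167
d((30, 29), (-4, 8)) = 39.9625
d((30, 29), (9, 13)) = 26.4008
d((30, 29), (-26, -20)) = 74.411
d((30, 29), (22, -9)) = 38.833
d((30, 29), (-8, 2)) = 46.6154
d((-4, 8), (9, 13)) = 13.9284
d((-4, 8), (-26, -20)) = 35.609
d((-4, 8), (22, -9)) = 31.0644
d((-4, 8), (-8, 2)) = 7.2111
d((9, 13), (-26, -20)) = 48.1041
d((9, 13), (22, -9)) = 25.5539
d((9, 13), (-8, 2)) = 20.2485
d((-26, -20), (22, -9)) = 49.2443
d((-26, -20), (-8, 2)) = 28.4253
d((22, -9), (-8, 2)) = 31.9531

Closest pair: (23, -11) and (22, -9) with distance 2.2361

The closest pair is (23, -11) and (22, -9) with Euclidean distance 2.2361. For 9 points, brute-force pairwise comparison is shown above. For large n, the divide-and-conquer algorithm (sort by x, recurse on halves, check the dividing strip) achieves O(n log n).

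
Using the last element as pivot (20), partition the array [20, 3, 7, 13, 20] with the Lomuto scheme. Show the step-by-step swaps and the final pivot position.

Lomuto partition with pivot = 20:

Initial array: [20, 3, 7, 13, 20]

arr[0]=20 <= 20: swap with position 0, array becomes [20, 3, 7, 13, 20]
arr[1]=3 <= 20: swap with position 1, array becomes [20, 3, 7, 13, 20]
arr[2]=7 <= 20: swap with position 2, array becomes [20, 3, 7, 13, 20]
arr[3]=13 <= 20: swap with position 3, array becomes [20, 3, 7, 13, 20]

Place pivot at position 4: [20, 3, 7, 13, 20]
Pivot position: 4

After partitioning with pivot 20, the array becomes [20, 3, 7, 13, 20]. The pivot is placed at index 4. All elements to the left of the pivot are <= 20, and all elements to the right are > 20.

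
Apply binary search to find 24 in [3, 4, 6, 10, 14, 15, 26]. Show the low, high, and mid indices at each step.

Binary search for 24 in [3, 4, 6, 10, 14, 15, 26]:

lo=0, hi=6, mid=3, arr[mid]=10 -> 10 < 24, search right half
lo=4, hi=6, mid=5, arr[mid]=15 -> 15 < 24, search right half
lo=6, hi=6, mid=6, arr[mid]=26 -> 26 > 24, search left half
lo=6 > hi=5, target 24 not found

Binary search determines that 24 is not in the array after 3 comparisons. The search space was exhausted without finding the target.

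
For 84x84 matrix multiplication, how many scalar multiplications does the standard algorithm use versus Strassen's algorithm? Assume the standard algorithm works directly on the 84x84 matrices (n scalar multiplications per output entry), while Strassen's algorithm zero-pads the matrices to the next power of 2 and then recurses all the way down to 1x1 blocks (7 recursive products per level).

Matrix multiplication for 84x84 matrices:

Strassen's algorithm requires power-of-2 dimensions. Pad 84x84 to 128x128 (next power of 2).

Standard algorithm: 84^3 = 592704 multiplications
Strassen's algorithm: 7^(log2(128)) = 7^7 = 823543 multiplications
Difference: 592704 - 823543 = -230839 (Strassen uses MORE here due to padding overhead — for small or just-over-power-of-2 n, padding can outweigh the per-level savings)

Standard: 592704 multiplications (84^3). Strassen: 823543 multiplications (7^7, after padding to 128x128). Strassen reduces 8 recursive multiplications to 7 at each level.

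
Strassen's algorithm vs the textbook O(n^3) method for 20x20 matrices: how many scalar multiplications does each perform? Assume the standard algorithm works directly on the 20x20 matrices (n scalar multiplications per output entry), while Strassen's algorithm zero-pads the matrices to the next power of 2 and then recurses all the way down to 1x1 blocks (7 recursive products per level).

Matrix multiplication for 20x20 matrices:

Strassen's algorithm requires power-of-2 dimensions. Pad 20x20 to 32x32 (next power of 2).

Standard algorithm: 20^3 = 8000 multiplications
Strassen's algorithm: 7^(log2(32)) = 7^5 = 16807 multiplications
Difference: 8000 - 16807 = -8807 (Strassen uses MORE here due to padding overhead — for small or just-over-power-of-2 n, padding can outweigh the per-level savings)

Standard: 8000 multiplications (20^3). Strassen: 16807 multiplications (7^5, after padding to 32x32). Strassen reduces 8 recursive multiplications to 7 at each level.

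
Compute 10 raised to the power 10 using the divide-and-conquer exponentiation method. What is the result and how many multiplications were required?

Computing 10^10 by squaring (build up from 10^1; each line after the first costs one multiplication):

10^1 = 10
10^2 = (10^1)^2 = 10^2 = 100
10^4 = (10^2)^2 = 100^2 = 10000
10^5 = 10 * 10^4 = 10 * 10000 = 100000
10^10 = (10^5)^2 = 100000^2 = 10000000000

Result: 10000000000
Multiplications needed: 4 (4 lines after 10^1)

10^10 = 10000000000. Using exponentiation by squaring, this requires 4 multiplications. The key idea: if the exponent is even, square the half-power; if odd, multiply by the base once.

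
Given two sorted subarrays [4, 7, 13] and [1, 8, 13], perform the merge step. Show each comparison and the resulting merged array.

Merging process:

Compare 4 vs 1: take 1 from right. Merged: [1]
Compare 4 vs 8: take 4 from left. Merged: [1, 4]
Compare 7 vs 8: take 7 from left. Merged: [1, 4, 7]
Compare 13 vs 8: take 8 from right. Merged: [1, 4, 7, 8]
Compare 13 vs 13: take 13 from left. Merged: [1, 4, 7, 8, 13]
Append remaining from right: [13]. Merged: [1, 4, 7, 8, 13, 13]

Final merged array: [1, 4, 7, 8, 13, 13]
Total comparisons: 5

The merged array is [1, 4, 7, 8, 13, 13], requiring 5 comparisons. The merge step runs in O(n) time where n is the total number of elements.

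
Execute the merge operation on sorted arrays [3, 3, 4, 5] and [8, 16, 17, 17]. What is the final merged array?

Merging process:

Compare 3 vs 8: take 3 from left. Merged: [3]
Compare 3 vs 8: take 3 from left. Merged: [3, 3]
Compare 4 vs 8: take 4 from left. Merged: [3, 3, 4]
Compare 5 vs 8: take 5 from left. Merged: [3, 3, 4, 5]
Append remaining from right: [8, 16, 17, 17]. Merged: [3, 3, 4, 5, 8, 16, 17, 17]

Final merged array: [3, 3, 4, 5, 8, 16, 17, 17]
Total comparisons: 4

The merged array is [3, 3, 4, 5, 8, 16, 17, 17], requiring 4 comparisons. The merge step runs in O(n) time where n is the total number of elements.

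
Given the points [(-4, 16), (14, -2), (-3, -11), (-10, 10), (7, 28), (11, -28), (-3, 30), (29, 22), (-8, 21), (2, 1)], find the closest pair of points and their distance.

Computing all pairwise distances among 10 points:

d((-4, 16), (14, -2)) = 25.4558
d((-4, 16), (-3, -11)) = 27.0185
d((-4, 16), (-10, 10)) = 8.4853
d((-4, 16), (7, 28)) = 16.2788
d((-4, 16), (11, -28)) = 46.4866
d((-4, 16), (-3, 30)) = 14.0357
d((-4, 16), (29, 22)) = 33.541
d((-4, 16), (-8, 21)) = 6.4031 <-- minimum
d((-4, 16), (2, 1)) = 16.1555
d((14, -2), (-3, -11)) = 19.2354
d((14, -2), (-10, 10)) = 26.8328
d((14, -2), (7, 28)) = 30.8058
d((14, -2), (11, -28)) = 26.1725
d((14, -2), (-3, 30)) = 36.2353
d((14, -2), (29, 22)) = 28.3019
d((14, -2), (-8, 21)) = 31.8277
d((14, -2), (2, 1)) = 12.3693
d((-3, -11), (-10, 10)) = 22.1359
d((-3, -11), (7, 28)) = 40.2616
d((-3, -11), (11, -28)) = 22.0227
d((-3, -11), (-3, 30)) = 41.0
d((-3, -11), (29, 22)) = 45.9674
d((-3, -11), (-8, 21)) = 32.3883
d((-3, -11), (2, 1)) = 13.0
d((-10, 10), (7, 28)) = 24.7588
d((-10, 10), (11, -28)) = 43.4166
d((-10, 10), (-3, 30)) = 21.1896
d((-10, 10), (29, 22)) = 40.8044
d((-10, 10), (-8, 21)) = 11.1803
d((-10, 10), (2, 1)) = 15.0
d((7, 28), (11, -28)) = 56.1427
d((7, 28), (-3, 30)) = 10.198
d((7, 28), (29, 22)) = 22.8035
d((7, 28), (-8, 21)) = 16.5529
d((7, 28), (2, 1)) = 27.4591
d((11, -28), (-3, 30)) = 59.6657
d((11, -28), (29, 22)) = 53.1413
d((11, -28), (-8, 21)) = 52.5547
d((11, -28), (2, 1)) = 30.3645
d((-3, 30), (29, 22)) = 32.9848
d((-3, 30), (-8, 21)) = 10.2956
d((-3, 30), (2, 1)) = 29.4279
d((29, 22), (-8, 21)) = 37.0135
d((29, 22), (2, 1)) = 34.2053
d((-8, 21), (2, 1)) = 22.3607

Closest pair: (-4, 16) and (-8, 21) with distance 6.4031

The closest pair is (-4, 16) and (-8, 21) with Euclidean distance 6.4031. For 10 points, brute-force pairwise comparison is shown above. For large n, the divide-and-conquer algorithm (sort by x, recurse on halves, check the dividing strip) achieves O(n log n).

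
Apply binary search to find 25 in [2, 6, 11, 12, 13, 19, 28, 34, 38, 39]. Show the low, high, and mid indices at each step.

Binary search for 25 in [2, 6, 11, 12, 13, 19, 28, 34, 38, 39]:

lo=0, hi=9, mid=4, arr[mid]=13 -> 13 < 25, search right half
lo=5, hi=9, mid=7, arr[mid]=34 -> 34 > 25, search left half
lo=5, hi=6, mid=5, arr[mid]=19 -> 19 < 25, search right half
lo=6, hi=6, mid=6, arr[mid]=28 -> 28 > 25, search left half
lo=6 > hi=5, target 25 not found

Binary search determines that 25 is not in the array after 4 comparisons. The search space was exhausted without finding the target.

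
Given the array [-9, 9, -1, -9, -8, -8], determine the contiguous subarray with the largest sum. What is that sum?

Using Kadane's algorithm on [-9, 9, -1, -9, -8, -8]:

Scanning through the array:
Position 1 (value 9): max_ending_here = 9, max_so_far = 9
Position 2 (value -1): max_ending_here = 8, max_so_far = 9
Position 3 (value -9): max_ending_here = -1, max_so_far = 9
Position 4 (value -8): max_ending_here = -8, max_so_far = 9
Position 5 (value -8): max_ending_here = -8, max_so_far = 9

Maximum subarray: [9]
Maximum sum: 9

The maximum subarray is [9] with sum 9. This subarray runs from index 1 to index 1.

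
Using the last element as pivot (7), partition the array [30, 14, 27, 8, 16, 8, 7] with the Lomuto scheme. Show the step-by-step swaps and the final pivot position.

Lomuto partition with pivot = 7:

Initial array: [30, 14, 27, 8, 16, 8, 7]

arr[0]=30 > 7: no swap
arr[1]=14 > 7: no swap
arr[2]=27 > 7: no swap
arr[3]=8 > 7: no swap
arr[4]=16 > 7: no swap
arr[5]=8 > 7: no swap

Place pivot at position 0: [7, 14, 27, 8, 16, 8, 30]
Pivot position: 0

After partitioning with pivot 7, the array becomes [7, 14, 27, 8, 16, 8, 30]. The pivot is placed at index 0. All elements to the left of the pivot are <= 7, and all elements to the right are > 7.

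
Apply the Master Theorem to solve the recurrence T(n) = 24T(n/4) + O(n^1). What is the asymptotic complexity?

Master Theorem for T(n) = 24T(n/4) + O(n^1):

a = 24, b = 4, c = 1
log_b(a) = log_4(24) = 2.2925

Case 1: c = 1 < log_4(24) = 2.2925
T(n) = O(n^(log_4 24))

For T(n) = 24T(n/4) + O(n^1): log_4(24) = 2.2925. This is Case 1 of the Master Theorem (c < log_b(a), work dominated by leaves), giving O(n^(log_4 24)).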